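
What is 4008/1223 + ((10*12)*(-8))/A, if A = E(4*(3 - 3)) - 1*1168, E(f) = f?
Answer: 365964/89279 ≈ 4.0991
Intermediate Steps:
A = -1168 (A = 4*(3 - 3) - 1*1168 = 4*0 - 1168 = 0 - 1168 = -1168)
4008/1223 + ((10*12)*(-8))/A = 4008/1223 + ((10*12)*(-8))/(-1168) = 4008*(1/1223) + (120*(-8))*(-1/1168) = 4008/1223 - 960*(-1/1168) = 4008/1223 + 60/73 = 365964/89279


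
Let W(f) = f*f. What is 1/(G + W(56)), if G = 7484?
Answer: 1/10620 ≈ 9.4162e-5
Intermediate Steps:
W(f) = f**2
1/(G + W(56)) = 1/(7484 + 56**2) = 1/(7484 + 3136) = 1/10620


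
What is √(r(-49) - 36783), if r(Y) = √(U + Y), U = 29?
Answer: √(-36783 + 2*I*√5) ≈ 0.012 + 191.79*I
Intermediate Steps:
r(Y) = √(29 + Y)
√(r(-49) - 36783) = √(√(29 - 49) - 36783) = √(√(-20) - 36783) = √(2*I*√5 - 36783) = √(-36783 + 2*I*√5)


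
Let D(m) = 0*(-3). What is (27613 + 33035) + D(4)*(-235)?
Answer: 60648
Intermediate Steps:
D(m) = 0
(27613 + 33035) + D(4)*(-235) = (27613 + 33035) + 0*(-235) = 60648 + 0 = 60648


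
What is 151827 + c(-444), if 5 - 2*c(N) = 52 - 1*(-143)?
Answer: 151732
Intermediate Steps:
c(N) = -95 (c(N) = 5/2 - (52 - 1*(-143))/2 = 5/2 - (52 + 143)/2 = 5/2 - ½*195 = 5/2 - 195/2 = -95)
151827 + c(-444) = 151827 - 95 = 151732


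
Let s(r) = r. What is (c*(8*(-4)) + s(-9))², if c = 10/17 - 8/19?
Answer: 21483225/104329 ≈ 205.92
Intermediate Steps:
c = 54/323 (c = 10*(1/17) - 8*1/19 = 10/17 - 8/19 = 54/323 ≈ 0.16718)
(c*(8*(-4)) + s(-9))² = (54*(8*(-4))/323 - 9)² = ((54/323)*(-32) - 9)² = (-1728/323 - 9)² = (-4635/323)² = 21483225/104329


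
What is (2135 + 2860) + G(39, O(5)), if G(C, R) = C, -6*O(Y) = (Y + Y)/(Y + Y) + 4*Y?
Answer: 5034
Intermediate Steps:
O(Y) = -1/6 - 2*Y/3 (O(Y) = -((Y + Y)/(Y + Y) + 4*Y)/6 = -((2*Y)/((2*Y)) + 4*Y)/6 = -((2*Y)*(1/(2*Y)) + 4*Y)/6 = -(1 + 4*Y)/6 = -1/6 - 2*Y/3)
(2135 + 2860) + G(39, O(5)) = (2135 + 2860) + 39 = 4995 + 39 = 5034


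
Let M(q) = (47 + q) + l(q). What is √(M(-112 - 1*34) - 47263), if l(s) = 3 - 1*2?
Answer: I*√47361 ≈ 217.63*I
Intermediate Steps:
l(s) = 1 (l(s) = 3 - 2 = 1)
M(q) = 48 + q (M(q) = (47 + q) + 1 = 48 + q)
√(M(-112 - 1*34) - 47263) = √((48 + (-112 - 1*34)) - 47263) = √((48 + (-112 - 34)) - 47263) = √((48 - 146) - 47263) = √(-98 - 47263) = √(-47361) = I*√47361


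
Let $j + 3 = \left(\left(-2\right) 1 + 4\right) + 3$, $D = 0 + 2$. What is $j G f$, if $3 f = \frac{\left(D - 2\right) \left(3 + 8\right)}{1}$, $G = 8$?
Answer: $0$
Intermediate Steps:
$D = 2$
$j = 2$ ($j = -3 + \left(\left(\left(-2\right) 1 + 4\right) + 3\right) = -3 + \left(\left(-2 + 4\right) + 3\right) = -3 + \left(2 + 3\right) = -3 + 5 = 2$)
$f = 0$ ($f = \frac{\left(2 - 2\right) \left(3 + 8\right) 1^{-1}}{3} = \frac{0 \cdot 11 \cdot 1}{3} = \frac{0 \cdot 1}{3} = \frac{1}{3} \cdot 0 = 0$)
$j G f = 2 \cdot 8 \cdot 0 = 16 \cdot 0 = 0$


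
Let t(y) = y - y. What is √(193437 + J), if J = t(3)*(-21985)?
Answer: 3*√21493 ≈ 439.81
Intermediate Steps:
t(y) = 0
J = 0 (J = 0*(-21985) = 0)
√(193437 + J) = √(193437 + 0) = √193437 = 3*√21493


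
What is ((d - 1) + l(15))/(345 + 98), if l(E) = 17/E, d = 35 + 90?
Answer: 1877/6645 ≈ 0.28247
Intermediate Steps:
d = 125
((d - 1) + l(15))/(345 + 98) = ((125 - 1) + 17/15)/(345 + 98) = (124 + 17*(1/15))/443 = (124 + 17/15)*(1/443) = (1877/15)*(1/443) = 1877/6645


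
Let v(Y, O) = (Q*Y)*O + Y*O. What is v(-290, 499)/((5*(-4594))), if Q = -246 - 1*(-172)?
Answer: -1056383/2297 ≈ -459.90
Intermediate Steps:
Q = -74 (Q = -246 + 172 = -74)
v(Y, O) = -73*O*Y (v(Y, O) = (-74*Y)*O + Y*O = -74*O*Y + O*Y = -73*O*Y)
v(-290, 499)/((5*(-4594))) = (-73*499*(-290))/((5*(-4594))) = 10563830/(-22970) = 10563830*(-1/22970) = -1056383/2297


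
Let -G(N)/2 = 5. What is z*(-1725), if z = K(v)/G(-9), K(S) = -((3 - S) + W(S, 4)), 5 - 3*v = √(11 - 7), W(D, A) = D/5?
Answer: -759/2 ≈ -379.50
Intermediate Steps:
W(D, A) = D/5 (W(D, A) = D*(⅕) = D/5)
G(N) = -10 (G(N) = -2*5 = -10)
v = 1 (v = 5/3 - √(11 - 7)/3 = 5/3 - √4/3 = 5/3 - ⅓*2 = 5/3 - ⅔ = 1)
K(S) = -3 + 4*S/5 (K(S) = -((3 - S) + S/5) = -(3 - 4*S/5) = -3 + 4*S/5)
z = 11/50 (z = (-3 + (⅘)*1)/(-10) = (-3 + ⅘)*(-⅒) = -11/5*(-⅒) = 11/50 ≈ 0.22000)
z*(-1725) = (11/50)*(-1725) = -759/2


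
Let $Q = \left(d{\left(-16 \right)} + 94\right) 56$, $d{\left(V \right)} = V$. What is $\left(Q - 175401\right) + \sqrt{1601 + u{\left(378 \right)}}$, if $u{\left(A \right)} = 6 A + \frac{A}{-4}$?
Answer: $-171033 + \frac{\sqrt{15098}}{2} \approx -1.7097 \cdot 10^{5}$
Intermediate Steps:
$u{\left(A \right)} = \frac{23 A}{4}$ ($u{\left(A \right)} = 6 A + A \left(- \frac{1}{4}\right) = 6 A - \frac{A}{4} = \frac{23 A}{4}$)
$Q = 4368$ ($Q = \left(-16 + 94\right) 56 = 78 \cdot 56 = 4368$)
$\left(Q - 175401\right) + \sqrt{1601 + u{\left(378 \right)}} = \left(4368 - 175401\right) + \sqrt{1601 + \frac{23}{4} \cdot 378} = -171033 + \sqrt{1601 + \frac{4347}{2}} = -171033 + \sqrt{\frac{7549}{2}} = -171033 + \frac{\sqrt{15098}}{2}$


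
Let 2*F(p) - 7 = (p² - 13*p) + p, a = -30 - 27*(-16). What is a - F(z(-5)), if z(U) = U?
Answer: 356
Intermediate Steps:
a = 402 (a = -30 + 432 = 402)
F(p) = 7/2 + p²/2 - 6*p (F(p) = 7/2 + ((p² - 13*p) + p)/2 = 7/2 + (p² - 12*p)/2 = 7/2 + (p²/2 - 6*p) = 7/2 + p²/2 - 6*p)
a - F(z(-5)) = 402 - (7/2 + (½)*(-5)² - 6*(-5)) = 402 - (7/2 + (½)*25 + 30) = 402 - (7/2 + 25/2 + 30) = 402 - 1*46 = 402 - 46 = 356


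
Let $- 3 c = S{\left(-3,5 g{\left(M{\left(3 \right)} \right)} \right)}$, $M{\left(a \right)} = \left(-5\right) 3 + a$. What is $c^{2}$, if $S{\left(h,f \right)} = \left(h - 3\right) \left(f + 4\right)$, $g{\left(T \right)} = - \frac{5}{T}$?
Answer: $\frac{5329}{36} \approx 148.03$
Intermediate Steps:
$M{\left(a \right)} = -15 + a$
$S{\left(h,f \right)} = \left(-3 + h\right) \left(4 + f\right)$
$c = \frac{73}{6}$ ($c = - \frac{-12 - 3 \cdot 5 \left(- \frac{5}{-15 + 3}\right) + 4 \left(-3\right) + 5 \left(- \frac{5}{-15 + 3}\right) \left(-3\right)}{3} = - \frac{-12 - 3 \cdot 5 \left(- \frac{5}{-12}\right) - 12 + 5 \left(- \frac{5}{-12}\right) \left(-3\right)}{3} = - \frac{-12 - 3 \cdot 5 \left(\left(-5\right) \left(- \frac{1}{12}\right)\right) - 12 + 5 \left(\left(-5\right) \left(- \frac{1}{12}\right)\right) \left(-3\right)}{3} = - \frac{-12 - 3 \cdot 5 \cdot \frac{5}{12} - 12 + 5 \cdot \frac{5}{12} \left(-3\right)}{3} = - \frac{-12 - \frac{25}{4} - 12 + \frac{25}{12} \left(-3\right)}{3} = - \frac{-12 - \frac{25}{4} - 12 - \frac{25}{4}}{3} = \left(- \frac{1}{3}\right) \left(- \frac{73}{2}\right) = \frac{73}{6} \approx 12.167$)
$c^{2} = \left(\frac{73}{6}\right)^{2} = \frac{5329}{36}$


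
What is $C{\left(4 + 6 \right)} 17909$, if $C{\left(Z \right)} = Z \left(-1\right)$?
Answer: $-179090$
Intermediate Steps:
$C{\left(Z \right)} = - Z$
$C{\left(4 + 6 \right)} 17909 = - (4 + 6) 17909 = \left(-1\right) 10 \cdot 17909 = \left(-10\right) 17909 = -179090$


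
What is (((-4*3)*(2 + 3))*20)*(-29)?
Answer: 34800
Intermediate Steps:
(((-4*3)*(2 + 3))*20)*(-29) = (-12*5*20)*(-29) = -60*20*(-29) = -1200*(-29) = 34800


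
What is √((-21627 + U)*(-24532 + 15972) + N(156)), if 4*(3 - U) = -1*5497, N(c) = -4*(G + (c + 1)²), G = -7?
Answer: 2*√43309823 ≈ 13162.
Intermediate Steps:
N(c) = 28 - 4*(1 + c)² (N(c) = -4*(-7 + (c + 1)²) = -4*(-7 + (1 + c)²) = 28 - 4*(1 + c)²)
U = 5509/4 (U = 3 - (-1)*5497/4 = 3 - ¼*(-5497) = 3 + 5497/4 = 5509/4 ≈ 1377.3)
√((-21627 + U)*(-24532 + 15972) + N(156)) = √((-21627 + 5509/4)*(-24532 + 15972) + (28 - 4*(1 + 156)²)) = √(-80999/4*(-8560) + (28 - 4*157²)) = √(173337860 + (28 - 4*24649)) = √(173337860 + (28 - 98596)) = √(173337860 - 98568) = √173239292 = 2*√43309823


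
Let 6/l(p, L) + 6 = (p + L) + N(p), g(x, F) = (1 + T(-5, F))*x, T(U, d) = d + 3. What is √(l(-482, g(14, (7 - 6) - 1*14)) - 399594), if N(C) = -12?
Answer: 5*I*√1565913021/313 ≈ 632.13*I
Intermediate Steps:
T(U, d) = 3 + d
g(x, F) = x*(4 + F) (g(x, F) = (1 + (3 + F))*x = (4 + F)*x = x*(4 + F))
l(p, L) = 6/(-18 + L + p) (l(p, L) = 6/(-6 + ((p + L) - 12)) = 6/(-6 + ((L + p) - 12)) = 6/(-6 + (-12 + L + p)) = 6/(-18 + L + p))
√(l(-482, g(14, (7 - 6) - 1*14)) - 399594) = √(6/(-18 + 14*(4 + ((7 - 6) - 1*14)) - 482) - 399594) = √(6/(-18 + 14*(4 + (1 - 14)) - 482) - 399594) = √(6/(-18 + 14*(4 - 13) - 482) - 399594) = √(6/(-18 + 14*(-9) - 482) - 399594) = √(6/(-18 - 126 - 482) - 399594) = √(6/(-626) - 399594) = √(6*(-1/626) - 399594) = √(-3/313 - 399594) = √(-125072925/313) = 5*I*√1565913021/313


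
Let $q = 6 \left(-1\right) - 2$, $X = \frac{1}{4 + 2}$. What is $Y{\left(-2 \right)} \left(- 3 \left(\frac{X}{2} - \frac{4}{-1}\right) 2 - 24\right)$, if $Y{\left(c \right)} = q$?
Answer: $388$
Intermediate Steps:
$X = \frac{1}{6} \approx 0.16667$
$q = -8$ ($q = -6 - 2 = -8$)
$Y{\left(c \right)} = -8$
$Y{\left(-2 \right)} \left(- 3 \left(\frac{X}{2} - \frac{4}{-1}\right) 2 - 24\right) = - 8 \left(- 3 \left(\frac{1}{6 \cdot 2} - \frac{4}{-1}\right) 2 - 24\right) = - 8 \left(- 3 \left(\frac{1}{6} \cdot \frac{1}{2} - -4\right) 2 - 24\right) = - 8 \left(- 3 \left(\frac{1}{12} + 4\right) 2 - 24\right) = - 8 \left(\left(-3\right) \frac{49}{12} \cdot 2 - 24\right) = - 8 \left(\left(- \frac{49}{4}\right) 2 - 24\right) = - 8 \left(- \frac{49}{2} - 24\right) = \left(-8\right) \left(- \frac{97}{2}\right) = 388$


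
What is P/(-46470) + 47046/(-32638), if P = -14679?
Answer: -284522403/252781310 ≈ -1.1256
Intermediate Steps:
P/(-46470) + 47046/(-32638) = -14679/(-46470) + 47046/(-32638) = -14679*(-1/46470) + 47046*(-1/32638) = 4893/15490 - 23523/16319 = -284522403/252781310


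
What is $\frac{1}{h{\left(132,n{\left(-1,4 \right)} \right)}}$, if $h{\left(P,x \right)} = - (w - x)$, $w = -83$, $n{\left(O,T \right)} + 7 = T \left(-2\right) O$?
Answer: $\frac{1}{84} \approx 0.011905$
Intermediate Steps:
$n{\left(O,T \right)} = -7 - 2 O T$ ($n{\left(O,T \right)} = -7 + T \left(-2\right) O = -7 + - 2 T O = -7 - 2 O T$)
$h{\left(P,x \right)} = 83 + x$ ($h{\left(P,x \right)} = - (-83 - x) = 83 + x$)
$\frac{1}{h{\left(132,n{\left(-1,4 \right)} \right)}} = \frac{1}{83 - \left(7 - 8\right)} = \frac{1}{83 + \left(-7 + 8\right)} = \frac{1}{83 + 1} = \frac{1}{84}$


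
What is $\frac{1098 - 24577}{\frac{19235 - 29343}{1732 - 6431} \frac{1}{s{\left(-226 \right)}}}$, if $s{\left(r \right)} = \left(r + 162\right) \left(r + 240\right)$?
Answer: $\frac{3530490272}{361} \approx 9.7797 \cdot 10^{6}$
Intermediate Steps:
$s{\left(r \right)} = \left(162 + r\right) \left(240 + r\right)$
$\frac{1098 - 24577}{\frac{19235 - 29343}{1732 - 6431} \frac{1}{s{\left(-226 \right)}}} = \frac{1098 - 24577}{\frac{19235 - 29343}{1732 - 6431} \frac{1}{38880 + \left(-226\right)^{2} + 402 \left(-226\right)}} = - \frac{23479}{- \frac{10108}{-4699} \frac{1}{38880 + 51076 - 90852}} = - \frac{23479}{\left(-10108\right) \left(- \frac{1}{4699}\right) \frac{1}{-896}} = - \frac{23479}{\frac{10108}{4699} \left(- \frac{1}{896}\right)} = - \frac{23479}{- \frac{361}{150368}} = \left(-23479\right) \left(- \frac{150368}{361}\right) = \frac{3530490272}{361}$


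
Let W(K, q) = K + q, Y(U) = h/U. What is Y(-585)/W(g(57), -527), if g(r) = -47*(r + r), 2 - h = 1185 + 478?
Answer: -151/312975 ≈ -0.00048247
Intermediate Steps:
h = -1661 (h = 2 - (1185 + 478) = 2 - 1*1663 = 2 - 1663 = -1661)
Y(U) = -1661/U
g(r) = -94*r
Y(-585)/W(g(57), -527) = (-1661/(-585))/(-94*57 - 527) = (-1661*(-1/585))/(-5358 - 527) = (1661/585)/(-5885) = (1661/585)*(-1/5885) = -151/312975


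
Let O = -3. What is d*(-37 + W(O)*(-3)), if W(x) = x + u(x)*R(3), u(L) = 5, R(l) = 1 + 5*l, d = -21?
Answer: 5628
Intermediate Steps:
W(x) = 80 + x (W(x) = x + 5*(1 + 5*3) = x + 5*(1 + 15) = x + 5*16 = x + 80 = 80 + x)
d*(-37 + W(O)*(-3)) = -21*(-37 + (80 - 3)*(-3)) = -21*(-37 + 77*(-3)) = -21*(-37 - 231) = -21*(-268) = 5628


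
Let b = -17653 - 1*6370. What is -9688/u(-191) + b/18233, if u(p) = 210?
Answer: -12977581/273495 ≈ -47.451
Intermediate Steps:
b = -24023 (b = -17653 - 6370 = -24023)
-9688/u(-191) + b/18233 = -9688/210 - 24023/18233 = -9688*1/210 - 24023*1/18233 = -692/15 - 24023/18233 = -12977581/273495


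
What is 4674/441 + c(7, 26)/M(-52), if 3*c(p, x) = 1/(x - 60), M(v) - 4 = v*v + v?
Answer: 46897861/4424896 ≈ 10.599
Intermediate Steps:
M(v) = 4 + v + v**2 (M(v) = 4 + (v*v + v) = 4 + (v**2 + v) = 4 + (v + v**2) = 4 + v + v**2)
c(p, x) = 1/(3*(-60 + x)) (c(p, x) = 1/(3*(x - 60)) = 1/(3*(-60 + x)))
4674/441 + c(7, 26)/M(-52) = 4674/441 + (1/(3*(-60 + 26)))/(4 - 52 + (-52)**2) = 4674*(1/441) + ((1/3)/(-34))/(4 - 52 + 2704) = 1558/147 + ((1/3)*(-1/34))/2656 = 1558/147 - 1/102*1/2656 = 1558/147 - 1/270912 = 46897861/4424896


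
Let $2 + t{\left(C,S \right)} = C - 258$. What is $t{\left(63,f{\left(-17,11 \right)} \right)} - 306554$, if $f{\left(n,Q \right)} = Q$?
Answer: $-306751$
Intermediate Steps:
$t{\left(C,S \right)} = -260 + C$ ($t{\left(C,S \right)} = -2 + \left(C - 258\right) = -2 + \left(-258 + C\right) = -260 + C$)
$t{\left(63,f{\left(-17,11 \right)} \right)} - 306554 = \left(-260 + 63\right) - 306554 = -197 - 306554 = -306751$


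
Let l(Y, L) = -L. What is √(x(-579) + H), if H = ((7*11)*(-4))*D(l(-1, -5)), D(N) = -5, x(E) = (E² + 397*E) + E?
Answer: √106339 ≈ 326.10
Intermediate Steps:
x(E) = E² + 398*E
H = 1540 (H = ((7*11)*(-4))*(-5) = (77*(-4))*(-5) = -308*(-5) = 1540)
√(x(-579) + H) = √(-579*(398 - 579) + 1540) = √(-579*(-181) + 1540) = √(104799 + 1540) = √106339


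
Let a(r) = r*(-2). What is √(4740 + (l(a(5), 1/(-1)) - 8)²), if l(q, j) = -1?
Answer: √4821 ≈ 69.433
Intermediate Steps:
a(r) = -2*r
√(4740 + (l(a(5), 1/(-1)) - 8)²) = √(4740 + (-1 - 8)²) = √(4740 + (-9)²) = √(4740 + 81) = √4821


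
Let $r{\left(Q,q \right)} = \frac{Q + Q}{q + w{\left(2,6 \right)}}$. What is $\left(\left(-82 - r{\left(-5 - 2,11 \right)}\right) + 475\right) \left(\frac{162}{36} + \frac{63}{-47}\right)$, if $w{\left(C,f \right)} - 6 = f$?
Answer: $\frac{2688741}{2162} \approx 1243.6$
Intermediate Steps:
$w{\left(C,f \right)} = 6 + f$
$r{\left(Q,q \right)} = \frac{2 Q}{12 + q}$ ($r{\left(Q,q \right)} = \frac{Q + Q}{q + \left(6 + 6\right)} = \frac{2 Q}{q + 12} = \frac{2 Q}{12 + q}$)
$\left(\left(-82 - r{\left(-5 - 2,11 \right)}\right) + 475\right) \left(\frac{162}{36} + \frac{63}{-47}\right) = \left(\left(-82 - \frac{2 \left(-5 - 2\right)}{12 + 11}\right) + 475\right) \left(\frac{162}{36} + \frac{63}{-47}\right) = \left(\left(-82 - 2 \left(-7\right) \frac{1}{23}\right) + 475\right) \left(162 \cdot \frac{1}{36} + 63 \left(- \frac{1}{47}\right)\right) = \left(\left(-82 - 2 \left(-7\right) \frac{1}{23}\right) + 475\right) \left(\frac{9}{2} - \frac{63}{47}\right) = \left(\left(-82 - - \frac{14}{23}\right) + 475\right) \frac{297}{94} = \left(\left(-82 + \frac{14}{23}\right) + 475\right) \frac{297}{94} = \left(- \frac{1872}{23} + 475\right) \frac{297}{94} = \frac{9053}{23} \cdot \frac{297}{94} = \frac{2688741}{2162}$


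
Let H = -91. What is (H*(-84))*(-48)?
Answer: -366912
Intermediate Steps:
(H*(-84))*(-48) = -91*(-84)*(-48) = 7644*(-48) = -366912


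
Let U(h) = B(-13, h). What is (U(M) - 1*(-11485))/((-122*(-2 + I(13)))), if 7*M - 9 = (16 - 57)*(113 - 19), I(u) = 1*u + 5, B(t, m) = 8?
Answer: -11493/1952 ≈ -5.8878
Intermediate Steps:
I(u) = 5 + u (I(u) = u + 5 = 5 + u)
M = -3845/7 (M = 9/7 + ((16 - 57)*(113 - 19))/7 = 9/7 + (-41*94)/7 = 9/7 + (⅐)*(-3854) = 9/7 - 3854/7 = -3845/7 ≈ -549.29)
U(h) = 8
(U(M) - 1*(-11485))/((-122*(-2 + I(13)))) = (8 - 1*(-11485))/((-122*(-2 + (5 + 13)))) = (8 + 11485)/((-122*(-2 + 18))) = 11493/((-122*16)) = 11493/(-1952) = 11493*(-1/1952) = -11493/1952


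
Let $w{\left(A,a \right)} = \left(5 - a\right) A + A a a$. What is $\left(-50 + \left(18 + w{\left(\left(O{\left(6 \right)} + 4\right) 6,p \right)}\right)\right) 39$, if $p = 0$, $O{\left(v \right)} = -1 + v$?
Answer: $9282$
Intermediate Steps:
$w{\left(A,a \right)} = A a^{2} + A \left(5 - a\right)$ ($w{\left(A,a \right)} = A \left(5 - a\right) + A a^{2} = A a^{2} + A \left(5 - a\right)$)
$\left(-50 + \left(18 + w{\left(\left(O{\left(6 \right)} + 4\right) 6,p \right)}\right)\right) 39 = \left(-50 + \left(18 + \left(\left(-1 + 6\right) + 4\right) 6 \left(5 + 0^{2} - 0\right)\right)\right) 39 = \left(-50 + \left(18 + \left(5 + 4\right) 6 \left(5 + 0 + 0\right)\right)\right) 39 = \left(-50 + \left(18 + 9 \cdot 6 \cdot 5\right)\right) 39 = \left(-50 + \left(18 + 54 \cdot 5\right)\right) 39 = \left(-50 + \left(18 + 270\right)\right) 39 = \left(-50 + 288\right) 39 = 238 \cdot 39 = 9282$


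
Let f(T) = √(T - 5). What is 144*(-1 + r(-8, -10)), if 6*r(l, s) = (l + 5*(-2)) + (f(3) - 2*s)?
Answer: -96 + 24*I*√2 ≈ -96.0 + 33.941*I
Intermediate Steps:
f(T) = √(-5 + T)
r(l, s) = -5/3 - s/3 + l/6 + I*√2/6 (r(l, s) = ((l + 5*(-2)) + (√(-5 + 3) - 2*s))/6 = ((l - 10) + (√(-2) - 2*s))/6 = ((-10 + l) + (I*√2 - 2*s))/6 = ((-10 + l) + (-2*s + I*√2))/6 = (-10 + l - 2*s + I*√2)/6 = -5/3 - s/3 + l/6 + I*√2/6)
144*(-1 + r(-8, -10)) = 144*(-1 + (-5/3 - ⅓*(-10) + (⅙)*(-8) + I*√2/6)) = 144*(-1 + (-5/3 + 10/3 - 4/3 + I*√2/6)) = 144*(-1 + (⅓ + I*√2/6)) = 144*(-⅔ + I*√2/6) = -96 + 24*I*√2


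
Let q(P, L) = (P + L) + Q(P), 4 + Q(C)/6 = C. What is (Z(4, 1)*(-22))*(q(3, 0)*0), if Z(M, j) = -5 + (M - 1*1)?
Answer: 0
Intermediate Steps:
Q(C) = -24 + 6*C
Z(M, j) = -6 + M (Z(M, j) = -5 + (M - 1) = -5 + (-1 + M) = -6 + M)
q(P, L) = -24 + L + 7*P (q(P, L) = (P + L) + (-24 + 6*P) = (L + P) + (-24 + 6*P) = -24 + L + 7*P)
(Z(4, 1)*(-22))*(q(3, 0)*0) = ((-6 + 4)*(-22))*((-24 + 0 + 7*3)*0) = (-2*(-22))*((-24 + 0 + 21)*0) = 44*(-3*0) = 44*0 = 0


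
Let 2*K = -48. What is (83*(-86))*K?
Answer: 171312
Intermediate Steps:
K = -24 (K = (½)*(-48) = -24)
(83*(-86))*K = (83*(-86))*(-24) = -7138*(-24) = 171312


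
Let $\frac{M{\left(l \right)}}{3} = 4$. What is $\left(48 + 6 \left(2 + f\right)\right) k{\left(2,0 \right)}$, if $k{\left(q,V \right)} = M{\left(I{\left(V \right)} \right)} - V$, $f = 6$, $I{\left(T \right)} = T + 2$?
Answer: $1152$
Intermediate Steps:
$I{\left(T \right)} = 2 + T$
$M{\left(l \right)} = 12$ ($M{\left(l \right)} = 3 \cdot 4 = 12$)
$k{\left(q,V \right)} = 12 - V$
$\left(48 + 6 \left(2 + f\right)\right) k{\left(2,0 \right)} = \left(48 + 6 \left(2 + 6\right)\right) \left(12 - 0\right) = \left(48 + 6 \cdot 8\right) \left(12 + 0\right) = \left(48 + 48\right) 12 = 96 \cdot 12 = 1152$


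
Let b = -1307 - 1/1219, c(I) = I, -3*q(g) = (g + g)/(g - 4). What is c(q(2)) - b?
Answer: 4782140/3657 ≈ 1307.7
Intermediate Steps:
q(g) = -2*g/(3*(-4 + g)) (q(g) = -(g + g)/(3*(g - 4)) = -2*g/(3*(-4 + g)))
b = -1593234/1219 (b = -1307 - 1*1/1219 = -1307 - 1/1219 = -1593234/1219 ≈ -1307.0)
c(q(2)) - b = -2*2/(-12 + 3*2) - 1*(-1593234/1219) = -2*2/(-12 + 6) + 1593234/1219 = -2*2/(-6) + 1593234/1219 = -2*2*(-⅙) + 1593234/1219 = ⅔ + 1593234/1219 = 4782140/3657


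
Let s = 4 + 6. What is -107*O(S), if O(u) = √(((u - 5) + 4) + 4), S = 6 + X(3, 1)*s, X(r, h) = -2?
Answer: -107*I*√11 ≈ -354.88*I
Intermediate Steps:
s = 10
S = -14 (S = 6 - 2*10 = 6 - 20 = -14)
O(u) = √(3 + u) (O(u) = √(((-5 + u) + 4) + 4) = √((-1 + u) + 4) = √(3 + u))
-107*O(S) = -107*√(3 - 14) = -107*I*√11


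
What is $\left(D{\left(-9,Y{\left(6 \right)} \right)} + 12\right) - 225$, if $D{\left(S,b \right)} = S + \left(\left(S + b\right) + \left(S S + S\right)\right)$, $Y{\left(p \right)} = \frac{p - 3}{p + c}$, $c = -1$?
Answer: $- \frac{792}{5} \approx -158.4$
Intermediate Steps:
$Y{\left(p \right)} = \frac{-3 + p}{-1 + p}$ ($Y{\left(p \right)} = \frac{p - 3}{p - 1} = \frac{-3 + p}{-1 + p}$)
$D{\left(S,b \right)} = b + S^{2} + 3 S$ ($D{\left(S,b \right)} = S + \left(\left(S + b\right) + \left(S^{2} + S\right)\right) = S + \left(\left(S + b\right) + \left(S + S^{2}\right)\right) = S + \left(b + S^{2} + 2 S\right) = b + S^{2} + 3 S$)
$\left(D{\left(-9,Y{\left(6 \right)} \right)} + 12\right) - 225 = \left(\left(\frac{-3 + 6}{-1 + 6} + \left(-9\right)^{2} + 3 \left(-9\right)\right) + 12\right) - 225 = \left(\left(\frac{1}{5} \cdot 3 + 81 - 27\right) + 12\right) - 225 = \left(\left(\frac{3}{5} + 81 - 27\right) + 12\right) - 225 = \left(\frac{273}{5} + 12\right) - 225 = \frac{333}{5} - 225 = - \frac{792}{5}$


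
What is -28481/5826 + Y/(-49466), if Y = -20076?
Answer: -645939185/144094458 ≈ -4.4827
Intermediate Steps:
-28481/5826 + Y/(-49466) = -28481/5826 - 20076/(-49466) = -28481*1/5826 - 20076*(-1/49466) = -28481/5826 + 10038/24733 = -645939185/144094458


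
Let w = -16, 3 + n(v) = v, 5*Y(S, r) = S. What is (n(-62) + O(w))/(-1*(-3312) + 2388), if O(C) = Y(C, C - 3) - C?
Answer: -87/9500 ≈ -0.0091579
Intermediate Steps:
Y(S, r) = S/5
n(v) = -3 + v
O(C) = -4*C/5 (O(C) = C/5 - C = -4*C/5)
(n(-62) + O(w))/(-1*(-3312) + 2388) = ((-3 - 62) - ⅘*(-16))/(-1*(-3312) + 2388) = (-65 + 64/5)/(3312 + 2388) = -261/5/5700 = -261/5*1/5700 = -87/9500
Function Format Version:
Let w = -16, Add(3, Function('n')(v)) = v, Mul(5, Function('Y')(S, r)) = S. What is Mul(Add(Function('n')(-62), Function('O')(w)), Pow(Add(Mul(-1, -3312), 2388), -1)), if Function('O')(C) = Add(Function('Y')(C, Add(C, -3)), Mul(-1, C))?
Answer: Rational(-87, 9500) ≈ -0.0091579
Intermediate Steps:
Function('Y')(S, r) = Mul(Rational(1, 5), S)
Function('n')(v) = Add(-3, v)
Function('O')(C) = Mul(Rational(-4, 5), C) (Function('O')(C) = Add(Mul(Rational(1, 5), C), Mul(-1, C)) = Mul(Rational(-4, 5), C))
Mul(Add(Function('n')(-62), Function('O')(w)), Pow(Add(Mul(-1, -3312), 2388), -1)) = Mul(Add(Add(-3, -62), Mul(Rational(-4, 5), -16)), Pow(Add(Mul(-1, -3312), 2388), -1)) = Mul(Add(-65, Rational(64, 5)), Pow(Add(3312, 2388), -1)) = Mul(Rational(-261, 5), Pow(5700, -1)) = Mul(Rational(-261, 5), Rational(1, 5700)) = Rational(-87, 9500)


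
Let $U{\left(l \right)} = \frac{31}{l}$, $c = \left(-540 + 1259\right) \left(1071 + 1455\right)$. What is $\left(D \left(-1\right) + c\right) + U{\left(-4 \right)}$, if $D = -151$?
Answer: $\frac{7265349}{4} \approx 1.8163 \cdot 10^{6}$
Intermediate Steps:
$c = 1816194$ ($c = 719 \cdot 2526 = 1816194$)
$\left(D \left(-1\right) + c\right) + U{\left(-4 \right)} = \left(\left(-151\right) \left(-1\right) + 1816194\right) + \frac{31}{-4} = \left(151 + 1816194\right) + 31 \left(- \frac{1}{4}\right) = 1816345 - \frac{31}{4} = \frac{7265349}{4}$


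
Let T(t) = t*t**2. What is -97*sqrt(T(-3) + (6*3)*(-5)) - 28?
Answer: -28 - 291*I*sqrt(13) ≈ -28.0 - 1049.2*I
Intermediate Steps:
T(t) = t**3
-97*sqrt(T(-3) + (6*3)*(-5)) - 28 = -97*sqrt((-3)**3 + (6*3)*(-5)) - 28 = -97*sqrt(-27 + 18*(-5)) - 28 = -97*sqrt(-27 - 90) - 28 = -291*I*sqrt(13) - 28 = -28 - 291*I*sqrt(13)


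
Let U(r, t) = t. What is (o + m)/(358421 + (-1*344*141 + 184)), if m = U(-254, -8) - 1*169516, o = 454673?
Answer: 285149/310101 ≈ 0.91954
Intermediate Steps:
m = -169524 (m = -8 - 1*169516 = -8 - 169516 = -169524)
(o + m)/(358421 + (-1*344*141 + 184)) = (454673 - 169524)/(358421 + (-1*344*141 + 184)) = 285149/(358421 + (-344*141 + 184)) = 285149/(358421 + (-48504 + 184)) = 285149/(358421 - 48320) = 285149/310101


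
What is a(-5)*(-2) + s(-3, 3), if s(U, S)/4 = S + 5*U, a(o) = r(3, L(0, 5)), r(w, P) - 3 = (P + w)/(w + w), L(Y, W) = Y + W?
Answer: -170/3 ≈ -56.667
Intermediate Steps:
L(Y, W) = W + Y
r(w, P) = 3 + (P + w)/(2*w) (r(w, P) = 3 + (P + w)/(w + w) = 3 + (P + w)/((2*w)) = 3 + (P + w)*(1/(2*w)) = 3 + (P + w)/(2*w))
a(o) = 13/3 (a(o) = (½)*((5 + 0) + 7*3)/3 = (½)*(⅓)*(5 + 21) = (½)*(⅓)*26 = 13/3)
s(U, S) = 4*S + 20*U (s(U, S) = 4*(S + 5*U) = 4*S + 20*U)
a(-5)*(-2) + s(-3, 3) = (13/3)*(-2) + (4*3 + 20*(-3)) = -26/3 + (12 - 60) = -26/3 - 48 = -170/3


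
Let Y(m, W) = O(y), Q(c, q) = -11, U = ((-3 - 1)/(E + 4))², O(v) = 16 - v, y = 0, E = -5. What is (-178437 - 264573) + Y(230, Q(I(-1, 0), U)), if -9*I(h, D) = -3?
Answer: -442994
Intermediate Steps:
I(h, D) = ⅓ (I(h, D) = -⅑*(-3) = ⅓)
U = 16 (U = ((-3 - 1)/(-5 + 4))² = (-4/(-1))² = (-4*(-1))² = 4² = 16)
Y(m, W) = 16 (Y(m, W) = 16 - 1*0 = 16 + 0 = 16)
(-178437 - 264573) + Y(230, Q(I(-1, 0), U)) = (-178437 - 264573) + 16 = -443010 + 16 = -442994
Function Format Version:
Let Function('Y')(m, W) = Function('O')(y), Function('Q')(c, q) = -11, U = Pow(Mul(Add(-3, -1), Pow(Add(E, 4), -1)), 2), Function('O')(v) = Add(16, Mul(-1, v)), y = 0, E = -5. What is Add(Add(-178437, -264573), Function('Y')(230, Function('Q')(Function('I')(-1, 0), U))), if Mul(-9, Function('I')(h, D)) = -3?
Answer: -442994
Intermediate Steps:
Function('I')(h, D) = Rational(1, 3) (Function('I')(h, D) = Mul(Rational(-1, 9), -3) = Rational(1, 3))
U = 16 (U = Pow(Mul(Add(-3, -1), Pow(Add(-5, 4), -1)), 2) = Pow(Mul(-4, Pow(-1, -1)), 2) = Pow(Mul(-4, -1), 2) = Pow(4, 2) = 16)
Function('Y')(m, W) = 16 (Function('Y')(m, W) = Add(16, Mul(-1, 0)) = Add(16, 0) = 16)
Add(Add(-178437, -264573), Function('Y')(230, Function('Q')(Function('I')(-1, 0), U))) = Add(Add(-178437, -264573), 16) = Add(-443010, 16) = -442994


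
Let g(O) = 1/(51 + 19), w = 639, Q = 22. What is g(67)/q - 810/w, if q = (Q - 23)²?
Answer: -6229/4970 ≈ -1.2533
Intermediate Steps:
q = 1 (q = (22 - 23)² = (-1)² = 1)
g(O) = 1/70
g(67)/q - 810/w = (1/70)/1 - 810/639 = (1/70)*1 - 810*1/639 = 1/70 - 90/71 = -6229/4970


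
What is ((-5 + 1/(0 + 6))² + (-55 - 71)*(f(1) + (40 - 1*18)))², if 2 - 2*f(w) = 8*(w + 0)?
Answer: 7283427649/1296 ≈ 5.6199e+6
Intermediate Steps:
f(w) = 1 - 4*w (f(w) = 1 - 4*(w + 0) = 1 - 4*w)
((-5 + 1/(0 + 6))² + (-55 - 71)*(f(1) + (40 - 1*18)))² = ((-5 + 1/(0 + 6))² + (-55 - 71)*((1 - 4*1) + (40 - 1*18)))² = ((-5 + 1/6)² - 126*((1 - 4) + (40 - 18)))² = ((-5 + ⅙)² - 126*(-3 + 22))² = ((-29/6)² - 126*19)² = (841/36 - 2394)² = (-85343/36)² = 7283427649/1296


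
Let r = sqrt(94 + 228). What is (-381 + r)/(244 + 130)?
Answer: -381/374 + sqrt(322)/374 ≈ -0.97074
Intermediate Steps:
r = sqrt(322) ≈ 17.944
(-381 + r)/(244 + 130) = (-381 + sqrt(322))/(244 + 130) = (-381 + sqrt(322))/374 = (-381 + sqrt(322))*(1/374) = -381/374 + sqrt(322)/374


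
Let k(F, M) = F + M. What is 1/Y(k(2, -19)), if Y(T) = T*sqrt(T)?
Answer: I*sqrt(17)/289 ≈ 0.014267*I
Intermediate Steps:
Y(T) = T**(3/2)
1/Y(k(2, -19)) = 1/((2 - 19)**(3/2)) = 1/((-17)**(3/2)) = 1/(-17*I*sqrt(17)) = I*sqrt(17)/289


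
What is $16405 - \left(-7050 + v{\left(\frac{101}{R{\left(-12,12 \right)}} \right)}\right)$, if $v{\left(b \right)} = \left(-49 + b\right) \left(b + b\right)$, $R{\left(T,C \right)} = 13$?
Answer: $\frac{4072167}{169} \approx 24096.0$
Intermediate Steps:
$v{\left(b \right)} = 2 b \left(-49 + b\right)$ ($v{\left(b \right)} = \left(-49 + b\right) 2 b = 2 b \left(-49 + b\right)$)
$16405 - \left(-7050 + v{\left(\frac{101}{R{\left(-12,12 \right)}} \right)}\right) = 16405 + \left(7050 - 2 \cdot \frac{101}{13} \left(-49 + \frac{101}{13}\right)\right) = 16405 + \left(7050 - 2 \cdot \frac{101}{13} \left(- \frac{536}{13}\right)\right) = 16405 + \left(7050 - - \frac{108272}{169}\right) = 16405 + \left(7050 + \frac{108272}{169}\right) = 16405 + \frac{1299722}{169} = \frac{4072167}{169}$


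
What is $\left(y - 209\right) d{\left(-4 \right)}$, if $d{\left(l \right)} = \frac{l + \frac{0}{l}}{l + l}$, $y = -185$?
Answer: $-197$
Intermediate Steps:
$d{\left(l \right)} = \frac{1}{2}$ ($d{\left(l \right)} = \frac{l + 0}{2 l} = l \frac{1}{2 l} = \frac{1}{2}$)
$\left(y - 209\right) d{\left(-4 \right)} = \left(-185 - 209\right) \frac{1}{2} = \left(-394\right) \frac{1}{2} = -197$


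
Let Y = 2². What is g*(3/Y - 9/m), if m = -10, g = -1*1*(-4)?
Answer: 33/5 ≈ 6.6000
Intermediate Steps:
g = 4 (g = -1*(-4) = 4)
Y = 4
g*(3/Y - 9/m) = 4*(3/4 - 9/(-10)) = 4*(3*(¼) - 9*(-⅒)) = 4*(¾ + 9/10) = 4*(33/20) = 33/5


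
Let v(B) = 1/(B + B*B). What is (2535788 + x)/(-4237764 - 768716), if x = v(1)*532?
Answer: -1268027/2503240 ≈ -0.50655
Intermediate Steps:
v(B) = 1/(B + B**2)
x = 266 (x = (1/(1*(1 + 1)))*532 = (1/2)*532 = 266)
(2535788 + x)/(-4237764 - 768716) = (2535788 + 266)/(-4237764 - 768716) = 2536054/(-5006480) = 2536054*(-1/5006480) = -1268027/2503240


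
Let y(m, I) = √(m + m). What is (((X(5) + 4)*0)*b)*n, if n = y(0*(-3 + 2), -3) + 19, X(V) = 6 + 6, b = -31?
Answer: 0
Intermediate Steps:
y(m, I) = √2*√m (y(m, I) = √(2*m) = √2*√m)
X(V) = 12
n = 19 (n = √2*√(0*(-3 + 2)) + 19 = √2*√(0*(-1)) + 19 = √2*√0 + 19 = √2*0 + 19 = 0 + 19 = 19)
(((X(5) + 4)*0)*b)*n = (((12 + 4)*0)*(-31))*19 = ((16*0)*(-31))*19 = (0*(-31))*19 = 0*19 = 0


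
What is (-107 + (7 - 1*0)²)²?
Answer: 3364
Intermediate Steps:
(-107 + (7 - 1*0)²)² = (-107 + (7 + 0)²)² = (-107 + 7²)² = (-107 + 49)² = (-58)² = 3364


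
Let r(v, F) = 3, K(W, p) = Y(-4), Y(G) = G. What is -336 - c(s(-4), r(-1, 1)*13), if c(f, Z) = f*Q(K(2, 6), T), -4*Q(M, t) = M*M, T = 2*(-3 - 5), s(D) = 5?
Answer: -316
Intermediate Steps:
K(W, p) = -4
T = -16 (T = 2*(-8) = -16)
Q(M, t) = -M**2/4 (Q(M, t) = -M*M/4 = -M**2/4)
c(f, Z) = -4*f (c(f, Z) = f*(-1/4*(-4)**2) = f*(-1/4*16) = f*(-4) = -4*f)
-336 - c(s(-4), r(-1, 1)*13) = -336 - (-4)*5 = -336 - 1*(-20) = -336 + 20 = -316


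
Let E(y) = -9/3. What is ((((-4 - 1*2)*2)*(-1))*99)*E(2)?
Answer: -3564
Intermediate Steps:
E(y) = -3 (E(y) = -9*⅓ = -3)
((((-4 - 1*2)*2)*(-1))*99)*E(2) = ((((-4 - 1*2)*2)*(-1))*99)*(-3) = ((((-4 - 2)*2)*(-1))*99)*(-3) = ((-6*2*(-1))*99)*(-3) = (-12*(-1)*99)*(-3) = (12*99)*(-3) = 1188*(-3) = -3564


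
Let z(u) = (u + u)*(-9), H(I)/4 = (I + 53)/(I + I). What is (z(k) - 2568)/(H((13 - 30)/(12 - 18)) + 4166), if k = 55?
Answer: -30243/35746 ≈ -0.84605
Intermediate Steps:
H(I) = 2*(53 + I)/I (H(I) = 4*((I + 53)/(I + I)) = 4*((53 + I)/((2*I))) = 4*((53 + I)*(1/(2*I))) = 4*((53 + I)/(2*I)) = 2*(53 + I)/I)
z(u) = -18*u (z(u) = (2*u)*(-9) = -18*u)
(z(k) - 2568)/(H((13 - 30)/(12 - 18)) + 4166) = (-18*55 - 2568)/((2 + 106/(((13 - 30)/(12 - 18)))) + 4166) = (-990 - 2568)/((2 + 106/((-17/(-6)))) + 4166) = -3558/((2 + 106/((-17*(-⅙)))) + 4166) = -3558/((2 + 106/(17/6)) + 4166) = -3558/((2 + 106*(6/17)) + 4166) = -3558/((2 + 636/17) + 4166) = -3558/(670/17 + 4166) = -3558/71492/17 = -3558*17/71492 = -30243/35746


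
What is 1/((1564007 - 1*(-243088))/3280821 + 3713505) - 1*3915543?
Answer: -15901473013888447093/4061115664900 ≈ -3.9155e+6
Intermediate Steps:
1/((1564007 - 1*(-243088))/3280821 + 3713505) - 1*3915543 = 1/((1564007 + 243088)*(1/3280821) + 3713505) - 3915543 = 1/(1807095*(1/3280821) + 3713505) - 3915543 = 1/(602365/1093607 + 3713505) - 3915543 = 1/(4061115664900/1093607) - 3915543 = 1093607/4061115664900 - 3915543 = -15901473013888447093/4061115664900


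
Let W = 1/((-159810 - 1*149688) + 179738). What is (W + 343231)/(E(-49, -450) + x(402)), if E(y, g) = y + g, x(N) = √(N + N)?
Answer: -22224289624941/32206042720 - 44537654559*√201/16103021360 ≈ -729.28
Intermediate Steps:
x(N) = √2*√N (x(N) = √(2*N) = √2*√N)
W = -1/129760 (W = 1/((-159810 - 149688) + 179738) = 1/(-309498 + 179738) = 1/(-129760) = -1/129760 ≈ -7.7065e-6)
E(y, g) = g + y
(W + 343231)/(E(-49, -450) + x(402)) = (-1/129760 + 343231)/((-450 - 49) + √2*√402) = 44537654559/(129760*(-499 + 2*√201))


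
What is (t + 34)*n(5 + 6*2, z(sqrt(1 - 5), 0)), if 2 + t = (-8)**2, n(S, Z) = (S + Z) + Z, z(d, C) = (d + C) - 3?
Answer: 1056 + 384*I ≈ 1056.0 + 384.0*I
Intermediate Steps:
z(d, C) = -3 + C + d (z(d, C) = (C + d) - 3 = -3 + C + d)
n(S, Z) = S + 2*Z
t = 62 (t = -2 + (-8)**2 = -2 + 64 = 62)
(t + 34)*n(5 + 6*2, z(sqrt(1 - 5), 0)) = (62 + 34)*((5 + 6*2) + 2*(-3 + 0 + sqrt(1 - 5))) = 96*((5 + 12) + 2*(-3 + 0 + sqrt(-4))) = 96*(17 + 2*(-3 + 0 + 2*I)) = 96*(17 + 2*(-3 + 2*I)) = 96*(17 + (-6 + 4*I)) = 96*(11 + 4*I) = 1056 + 384*I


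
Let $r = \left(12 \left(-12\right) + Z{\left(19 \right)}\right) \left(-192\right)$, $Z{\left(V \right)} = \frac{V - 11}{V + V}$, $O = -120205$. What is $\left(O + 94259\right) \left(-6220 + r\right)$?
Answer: $- \frac{10543520344}{19} \approx -5.5492 \cdot 10^{8}$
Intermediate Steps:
$Z{\left(V \right)} = \frac{-11 + V}{2 V}$
$r = \frac{524544}{19}$ ($r = \left(12 \left(-12\right) + \frac{-11 + 19}{2 \cdot 19}\right) \left(-192\right) = \left(-144 + \frac{1}{2} \cdot \frac{1}{19} \cdot 8\right) \left(-192\right) = \left(-144 + \frac{4}{19}\right) \left(-192\right) = \left(- \frac{2732}{19}\right) \left(-192\right) = \frac{524544}{19} \approx 27608.0$)
$\left(O + 94259\right) \left(-6220 + r\right) = \left(-120205 + 94259\right) \left(-6220 + \frac{524544}{19}\right) = \left(-25946\right) \frac{406364}{19} = - \frac{10543520344}{19}$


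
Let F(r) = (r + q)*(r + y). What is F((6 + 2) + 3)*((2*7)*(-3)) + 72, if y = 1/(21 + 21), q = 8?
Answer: -8725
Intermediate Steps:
y = 1/42 ≈ 0.023810
F(r) = (8 + r)*(1/42 + r) (F(r) = (r + 8)*(r + 1/42) = (8 + r)*(1/42 + r))
F((6 + 2) + 3)*((2*7)*(-3)) + 72 = (4/21 + ((6 + 2) + 3)² + 337*((6 + 2) + 3)/42)*((2*7)*(-3)) + 72 = (4/21 + (8 + 3)² + 337*(8 + 3)/42)*(14*(-3)) + 72 = (4/21 + 11² + (337/42)*11)*(-42) + 72 = (4/21 + 121 + 3707/42)*(-42) + 72 = (8797/42)*(-42) + 72 = -8797 + 72 = -8725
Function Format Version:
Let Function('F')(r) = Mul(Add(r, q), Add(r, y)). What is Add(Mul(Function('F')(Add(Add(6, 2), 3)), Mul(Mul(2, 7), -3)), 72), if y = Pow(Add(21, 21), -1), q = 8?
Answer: -8725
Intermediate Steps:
y = Rational(1, 42) (y = Pow(42, -1) = Rational(1, 42) ≈ 0.023810)
Function('F')(r) = Mul(Add(8, r), Add(Rational(1, 42), r)) (Function('F')(r) = Mul(Add(r, 8), Add(r, Rational(1, 42))) = Mul(Add(8, r), Add(Rational(1, 42), r)))
Add(Mul(Function('F')(Add(Add(6, 2), 3)), Mul(Mul(2, 7), -3)), 72) = Add(Mul(Add(Rational(4, 21), Pow(Add(Add(6, 2), 3), 2), Mul(Rational(337, 42), Add(Add(6, 2), 3))), Mul(Mul(2, 7), -3)), 72) = Add(Mul(Add(Rational(4, 21), Pow(Add(8, 3), 2), Mul(Rational(337, 42), Add(8, 3))), Mul(14, -3)), 72) = Add(Mul(Add(Rational(4, 21), Pow(11, 2), Mul(Rational(337, 42), 11)), -42), 72) = Add(Mul(Add(Rational(4, 21), 121, Rational(3707, 42)), -42), 72) = Add(Mul(Rational(8797, 42), -42), 72) = Add(-8797, 72) = -8725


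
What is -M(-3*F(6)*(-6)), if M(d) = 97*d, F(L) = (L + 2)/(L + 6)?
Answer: -1164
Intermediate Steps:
F(L) = (2 + L)/(6 + L)
-M(-3*F(6)*(-6)) = -97*-3*(2 + 6)/(6 + 6)*(-6) = -97*-3*8/12*(-6) = -97*-8/4*(-6) = -97*-3*⅔*(-6) = -97*(-2*(-6)) = -97*12 = -1*1164 = -1164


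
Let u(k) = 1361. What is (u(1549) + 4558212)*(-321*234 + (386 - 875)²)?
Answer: 747801889011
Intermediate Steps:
(u(1549) + 4558212)*(-321*234 + (386 - 875)²) = (1361 + 4558212)*(-321*234 + (386 - 875)²) = 4559573*(-75114 + (-489)²) = 4559573*(-75114 + 239121) = 4559573*164007 = 747801889011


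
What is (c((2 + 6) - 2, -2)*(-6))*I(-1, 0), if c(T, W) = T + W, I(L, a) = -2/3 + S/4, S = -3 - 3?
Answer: 52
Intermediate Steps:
S = -6
I(L, a) = -13/6 (I(L, a) = -2/3 - 6/4 = -2*⅓ - 6*¼ = -⅔ - 3/2 = -13/6)
(c((2 + 6) - 2, -2)*(-6))*I(-1, 0) = ((((2 + 6) - 2) - 2)*(-6))*(-13/6) = (((8 - 2) - 2)*(-6))*(-13/6) = ((6 - 2)*(-6))*(-13/6) = (4*(-6))*(-13/6) = -24*(-13/6) = 52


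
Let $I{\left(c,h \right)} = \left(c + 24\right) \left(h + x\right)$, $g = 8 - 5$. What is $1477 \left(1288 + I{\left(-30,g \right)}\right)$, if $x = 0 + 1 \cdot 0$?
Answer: $1875790$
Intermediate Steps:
$g = 3$
$x = 0$ ($x = 0 + 0 = 0$)
$I{\left(c,h \right)} = h \left(24 + c\right)$ ($I{\left(c,h \right)} = \left(c + 24\right) \left(h + 0\right) = \left(24 + c\right) h = h \left(24 + c\right)$)
$1477 \left(1288 + I{\left(-30,g \right)}\right) = 1477 \left(1288 + 3 \left(24 - 30\right)\right) = 1477 \left(1288 + 3 \left(-6\right)\right) = 1477 \left(1288 - 18\right) = 1477 \cdot 1270 = 1875790$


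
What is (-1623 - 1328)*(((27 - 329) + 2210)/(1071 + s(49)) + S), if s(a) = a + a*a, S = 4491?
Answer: -46669235769/3521 ≈ -1.3255e+7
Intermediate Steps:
s(a) = a + a²
(-1623 - 1328)*(((27 - 329) + 2210)/(1071 + s(49)) + S) = (-1623 - 1328)*(((27 - 329) + 2210)/(1071 + 49*(1 + 49)) + 4491) = -2951*((-302 + 2210)/(1071 + 49*50) + 4491) = -2951*(1908/(1071 + 2450) + 4491) = -2951*(1908/3521 + 4491) = -2951*15814719/3521 = -46669235769/3521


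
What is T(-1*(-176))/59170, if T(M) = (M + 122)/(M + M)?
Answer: 149/10413920 ≈ 1.4308e-5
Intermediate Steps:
T(M) = (122 + M)/(2*M) (T(M) = (122 + M)/((2*M)) = (122 + M)*(1/(2*M)) = (122 + M)/(2*M))
T(-1*(-176))/59170 = ((122 - 1*(-176))/(2*((-1*(-176)))))/59170 = ((1/2)*(122 + 176)/176)*(1/59170) = ((1/2)*(1/176)*298)*(1/59170) = (149/176)*(1/59170) = 149/10413920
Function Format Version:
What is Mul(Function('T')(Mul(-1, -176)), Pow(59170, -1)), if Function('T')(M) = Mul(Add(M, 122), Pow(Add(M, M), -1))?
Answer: Rational(149, 10413920) ≈ 1.4308e-5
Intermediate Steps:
Function('T')(M) = Mul(Rational(1, 2), Pow(M, -1), Add(122, M)) (Function('T')(M) = Mul(Add(122, M), Pow(Mul(2, M), -1)) = Mul(Add(122, M), Mul(Rational(1, 2), Pow(M, -1))) = Mul(Rational(1, 2), Pow(M, -1), Add(122, M)))
Mul(Function('T')(Mul(-1, -176)), Pow(59170, -1)) = Mul(Mul(Rational(1, 2), Pow(Mul(-1, -176), -1), Add(122, Mul(-1, -176))), Pow(59170, -1)) = Mul(Mul(Rational(1, 2), Pow(176, -1), Add(122, 176)), Rational(1, 59170)) = Mul(Mul(Rational(1, 2), Rational(1, 176), 298), Rational(1, 59170)) = Mul(Rational(149, 176), Rational(1, 59170)) = Rational(149, 10413920)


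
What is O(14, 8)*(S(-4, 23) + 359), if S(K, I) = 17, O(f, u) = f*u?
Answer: 42112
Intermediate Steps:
O(14, 8)*(S(-4, 23) + 359) = (14*8)*(17 + 359) = 112*376 = 42112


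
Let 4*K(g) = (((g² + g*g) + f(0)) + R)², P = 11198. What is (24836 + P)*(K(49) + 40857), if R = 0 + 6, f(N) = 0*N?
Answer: 209720510482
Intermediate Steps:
f(N) = 0
R = 6
K(g) = (6 + 2*g²)²/4 (K(g) = (((g² + g*g) + 0) + 6)²/4 = (((g² + g²) + 0) + 6)²/4 = ((2*g² + 0) + 6)²/4 = (2*g² + 6)²/4 = (6 + 2*g²)²/4)
(24836 + P)*(K(49) + 40857) = (24836 + 11198)*((3 + 49²)² + 40857) = 36034*((3 + 2401)² + 40857) = 36034*(2404² + 40857) = 36034*(5779216 + 40857) = 36034*5820073 = 209720510482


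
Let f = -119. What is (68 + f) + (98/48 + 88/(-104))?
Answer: -15539/312 ≈ -49.805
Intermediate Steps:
(68 + f) + (98/48 + 88/(-104)) = (68 - 119) + (98/48 + 88/(-104)) = -51 + (98*(1/48) + 88*(-1/104)) = -51 + (49/24 - 11/13) = -51 + 373/312 = -15539/312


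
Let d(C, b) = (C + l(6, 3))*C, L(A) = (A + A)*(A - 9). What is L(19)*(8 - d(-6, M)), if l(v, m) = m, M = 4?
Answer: -3800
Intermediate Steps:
L(A) = 2*A*(-9 + A) (L(A) = (2*A)*(-9 + A) = 2*A*(-9 + A))
d(C, b) = C*(3 + C) (d(C, b) = (C + 3)*C = (3 + C)*C = C*(3 + C))
L(19)*(8 - d(-6, M)) = (2*19*(-9 + 19))*(8 - (-6)*(3 - 6)) = (2*19*10)*(8 - (-6)*(-3)) = 380*(8 - 1*18) = 380*(8 - 18) = 380*(-10) = -3800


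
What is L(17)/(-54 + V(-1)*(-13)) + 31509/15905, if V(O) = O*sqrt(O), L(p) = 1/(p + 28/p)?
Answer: 6159893643/3110843045 - 221*I/977945 ≈ 1.9801 - 0.00022598*I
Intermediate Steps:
V(O) = O**(3/2)
L(17)/(-54 + V(-1)*(-13)) + 31509/15905 = (17/(28 + 17**2))/(-54 + (-1)**(3/2)*(-13)) + 31509/15905 = (17/(28 + 289))/(-54 - I*(-13)) + 31509*(1/15905) = (17/317)/(-54 + 13*I) + 31509/15905 = (17*(1/317))*((-54 - 13*I)/3085) + 31509/15905 = 17*((-54 - 13*I)/3085)/317 + 31509/15905 = 17*(-54 - 13*I)/977945 + 31509/15905 = 31509/15905 + 17*(-54 - 13*I)/977945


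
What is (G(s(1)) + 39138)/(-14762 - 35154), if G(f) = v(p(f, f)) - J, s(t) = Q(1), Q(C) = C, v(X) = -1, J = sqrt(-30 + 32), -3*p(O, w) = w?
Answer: -39137/49916 + sqrt(2)/49916 ≈ -0.78403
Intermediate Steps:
p(O, w) = -w/3
J = sqrt(2) ≈ 1.4142
s(t) = 1
G(f) = -1 - sqrt(2)
(G(s(1)) + 39138)/(-14762 - 35154) = ((-1 - sqrt(2)) + 39138)/(-14762 - 35154) = (39137 - sqrt(2))/(-49916) = (39137 - sqrt(2))*(-1/49916) = -39137/49916 + sqrt(2)/49916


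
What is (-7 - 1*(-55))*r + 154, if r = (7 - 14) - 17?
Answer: -998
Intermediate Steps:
r = -24 (r = -7 - 17 = -24)
(-7 - 1*(-55))*r + 154 = (-7 - 1*(-55))*(-24) + 154 = (-7 + 55)*(-24) + 154 = 48*(-24) + 154 = -1152 + 154 = -998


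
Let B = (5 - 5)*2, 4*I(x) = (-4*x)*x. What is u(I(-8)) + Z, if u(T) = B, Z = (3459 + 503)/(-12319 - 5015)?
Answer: -1981/8667 ≈ -0.22857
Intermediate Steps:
I(x) = -x² (I(x) = ((-4*x)*x)/4 = (-4*x²)/4 = -x²)
B = 0 (B = 0*2 = 0)
Z = -1981/8667 (Z = 3962/(-17334) = 3962*(-1/17334) = -1981/8667 ≈ -0.22857)
u(T) = 0
u(I(-8)) + Z = 0 - 1981/8667 = -1981/8667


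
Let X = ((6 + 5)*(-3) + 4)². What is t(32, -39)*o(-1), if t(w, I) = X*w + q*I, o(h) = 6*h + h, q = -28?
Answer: -196028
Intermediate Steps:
o(h) = 7*h
X = 841 (X = (11*(-3) + 4)² = (-33 + 4)² = (-29)² = 841)
t(w, I) = -28*I + 841*w (t(w, I) = 841*w - 28*I = -28*I + 841*w)
t(32, -39)*o(-1) = (-28*(-39) + 841*32)*(7*(-1)) = (1092 + 26912)*(-7) = 28004*(-7) = -196028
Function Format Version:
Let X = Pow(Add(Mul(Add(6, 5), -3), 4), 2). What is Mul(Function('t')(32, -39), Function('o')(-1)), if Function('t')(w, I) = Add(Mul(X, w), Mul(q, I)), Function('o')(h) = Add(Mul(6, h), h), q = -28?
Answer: -196028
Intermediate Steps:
Function('o')(h) = Mul(7, h)
X = 841 (X = Pow(Add(Mul(11, -3), 4), 2) = Pow(Add(-33, 4), 2) = Pow(-29, 2) = 841)
Function('t')(w, I) = Add(Mul(-28, I), Mul(841, w)) (Function('t')(w, I) = Add(Mul(841, w), Mul(-28, I)) = Add(Mul(-28, I), Mul(841, w)))
Mul(Function('t')(32, -39), Function('o')(-1)) = Mul(Add(Mul(-28, -39), Mul(841, 32)), Mul(7, -1)) = Mul(Add(1092, 26912), -7) = Mul(28004, -7) = -196028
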